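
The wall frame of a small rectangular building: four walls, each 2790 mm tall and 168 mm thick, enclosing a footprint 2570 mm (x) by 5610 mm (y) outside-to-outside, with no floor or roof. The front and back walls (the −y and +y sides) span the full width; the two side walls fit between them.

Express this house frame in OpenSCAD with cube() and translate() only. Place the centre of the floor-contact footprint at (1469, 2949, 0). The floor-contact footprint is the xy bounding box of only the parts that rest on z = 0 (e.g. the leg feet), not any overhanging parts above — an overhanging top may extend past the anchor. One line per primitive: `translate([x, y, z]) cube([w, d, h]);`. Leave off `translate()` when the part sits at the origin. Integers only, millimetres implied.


translate([184, 144, 0]) cube([2570, 168, 2790]);
translate([184, 5586, 0]) cube([2570, 168, 2790]);
translate([184, 312, 0]) cube([168, 5274, 2790]);
translate([2586, 312, 0]) cube([168, 5274, 2790]);


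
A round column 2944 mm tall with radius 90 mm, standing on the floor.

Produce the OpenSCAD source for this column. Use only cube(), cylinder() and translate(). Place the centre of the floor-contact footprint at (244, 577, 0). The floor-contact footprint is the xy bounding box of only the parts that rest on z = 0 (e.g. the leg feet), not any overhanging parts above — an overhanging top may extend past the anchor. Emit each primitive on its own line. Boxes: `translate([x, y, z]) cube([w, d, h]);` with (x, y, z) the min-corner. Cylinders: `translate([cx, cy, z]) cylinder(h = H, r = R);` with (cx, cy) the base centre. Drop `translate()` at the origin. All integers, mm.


translate([244, 577, 0]) cylinder(h = 2944, r = 90);


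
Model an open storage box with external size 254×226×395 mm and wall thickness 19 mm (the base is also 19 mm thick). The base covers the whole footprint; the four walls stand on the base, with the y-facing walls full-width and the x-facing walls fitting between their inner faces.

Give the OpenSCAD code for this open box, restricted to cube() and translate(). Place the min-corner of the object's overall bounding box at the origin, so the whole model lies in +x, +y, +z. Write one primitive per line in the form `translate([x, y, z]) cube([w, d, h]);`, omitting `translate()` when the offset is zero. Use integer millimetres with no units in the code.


cube([254, 226, 19]);
translate([0, 0, 19]) cube([254, 19, 376]);
translate([0, 207, 19]) cube([254, 19, 376]);
translate([0, 19, 19]) cube([19, 188, 376]);
translate([235, 19, 19]) cube([19, 188, 376]);


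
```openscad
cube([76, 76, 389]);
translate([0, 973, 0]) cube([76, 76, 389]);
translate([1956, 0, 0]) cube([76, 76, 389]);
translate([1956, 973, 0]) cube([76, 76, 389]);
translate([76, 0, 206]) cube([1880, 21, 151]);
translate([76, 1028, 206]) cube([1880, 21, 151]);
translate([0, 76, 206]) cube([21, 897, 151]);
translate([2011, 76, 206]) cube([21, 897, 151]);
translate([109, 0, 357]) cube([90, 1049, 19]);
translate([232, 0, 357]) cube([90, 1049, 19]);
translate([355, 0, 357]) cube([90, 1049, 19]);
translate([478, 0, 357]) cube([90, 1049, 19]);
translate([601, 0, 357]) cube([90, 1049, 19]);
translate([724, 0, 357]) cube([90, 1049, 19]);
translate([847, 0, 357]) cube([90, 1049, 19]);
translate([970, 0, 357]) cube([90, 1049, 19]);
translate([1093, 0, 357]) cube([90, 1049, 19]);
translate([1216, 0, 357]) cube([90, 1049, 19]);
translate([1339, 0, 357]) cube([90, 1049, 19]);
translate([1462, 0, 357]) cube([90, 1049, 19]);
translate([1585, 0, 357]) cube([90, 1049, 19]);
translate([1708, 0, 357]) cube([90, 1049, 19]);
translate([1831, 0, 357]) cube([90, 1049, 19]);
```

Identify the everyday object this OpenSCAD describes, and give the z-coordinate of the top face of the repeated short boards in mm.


A bed frame. The slat-top height is 376 mm.

Four posts, four rails, and a row of slats — a bed frame. Slats sit on the rails at z = 206 + 151 = 357; with slat thickness 19, the top is 376 mm.


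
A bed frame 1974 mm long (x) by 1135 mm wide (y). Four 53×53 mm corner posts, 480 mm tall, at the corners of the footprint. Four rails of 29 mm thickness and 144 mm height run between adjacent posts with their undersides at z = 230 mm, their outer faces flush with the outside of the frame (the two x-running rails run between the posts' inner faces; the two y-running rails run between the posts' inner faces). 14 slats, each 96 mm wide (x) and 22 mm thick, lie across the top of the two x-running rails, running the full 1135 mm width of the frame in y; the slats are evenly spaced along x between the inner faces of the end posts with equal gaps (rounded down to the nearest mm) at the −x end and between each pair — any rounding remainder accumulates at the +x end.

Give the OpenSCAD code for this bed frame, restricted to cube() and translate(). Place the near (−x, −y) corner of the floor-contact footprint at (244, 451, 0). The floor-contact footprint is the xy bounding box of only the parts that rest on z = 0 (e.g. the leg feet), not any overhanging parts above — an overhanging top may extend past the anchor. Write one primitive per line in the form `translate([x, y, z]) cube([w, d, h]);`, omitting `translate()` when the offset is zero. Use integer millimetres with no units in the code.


translate([244, 451, 0]) cube([53, 53, 480]);
translate([244, 1533, 0]) cube([53, 53, 480]);
translate([2165, 451, 0]) cube([53, 53, 480]);
translate([2165, 1533, 0]) cube([53, 53, 480]);
translate([297, 451, 230]) cube([1868, 29, 144]);
translate([297, 1557, 230]) cube([1868, 29, 144]);
translate([244, 504, 230]) cube([29, 1029, 144]);
translate([2189, 504, 230]) cube([29, 1029, 144]);
translate([331, 451, 374]) cube([96, 1135, 22]);
translate([461, 451, 374]) cube([96, 1135, 22]);
translate([591, 451, 374]) cube([96, 1135, 22]);
translate([721, 451, 374]) cube([96, 1135, 22]);
translate([851, 451, 374]) cube([96, 1135, 22]);
translate([981, 451, 374]) cube([96, 1135, 22]);
translate([1111, 451, 374]) cube([96, 1135, 22]);
translate([1241, 451, 374]) cube([96, 1135, 22]);
translate([1371, 451, 374]) cube([96, 1135, 22]);
translate([1501, 451, 374]) cube([96, 1135, 22]);
translate([1631, 451, 374]) cube([96, 1135, 22]);
translate([1761, 451, 374]) cube([96, 1135, 22]);
translate([1891, 451, 374]) cube([96, 1135, 22]);
translate([2021, 451, 374]) cube([96, 1135, 22]);


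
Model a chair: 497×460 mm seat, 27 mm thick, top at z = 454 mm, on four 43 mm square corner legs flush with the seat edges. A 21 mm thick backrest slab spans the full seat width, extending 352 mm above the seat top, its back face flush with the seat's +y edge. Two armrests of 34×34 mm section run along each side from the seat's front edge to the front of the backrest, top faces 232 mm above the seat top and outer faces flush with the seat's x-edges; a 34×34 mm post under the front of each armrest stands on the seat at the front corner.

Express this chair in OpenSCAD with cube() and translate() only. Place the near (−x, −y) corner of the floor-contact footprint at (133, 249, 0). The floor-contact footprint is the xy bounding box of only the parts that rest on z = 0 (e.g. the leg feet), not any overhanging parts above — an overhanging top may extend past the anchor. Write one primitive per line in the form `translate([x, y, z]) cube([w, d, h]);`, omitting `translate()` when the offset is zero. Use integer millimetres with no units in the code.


translate([133, 249, 427]) cube([497, 460, 27]);
translate([133, 249, 0]) cube([43, 43, 427]);
translate([587, 249, 0]) cube([43, 43, 427]);
translate([133, 666, 0]) cube([43, 43, 427]);
translate([587, 666, 0]) cube([43, 43, 427]);
translate([133, 688, 454]) cube([497, 21, 352]);
translate([133, 249, 652]) cube([34, 439, 34]);
translate([596, 249, 652]) cube([34, 439, 34]);
translate([133, 249, 454]) cube([34, 34, 198]);
translate([596, 249, 454]) cube([34, 34, 198]);


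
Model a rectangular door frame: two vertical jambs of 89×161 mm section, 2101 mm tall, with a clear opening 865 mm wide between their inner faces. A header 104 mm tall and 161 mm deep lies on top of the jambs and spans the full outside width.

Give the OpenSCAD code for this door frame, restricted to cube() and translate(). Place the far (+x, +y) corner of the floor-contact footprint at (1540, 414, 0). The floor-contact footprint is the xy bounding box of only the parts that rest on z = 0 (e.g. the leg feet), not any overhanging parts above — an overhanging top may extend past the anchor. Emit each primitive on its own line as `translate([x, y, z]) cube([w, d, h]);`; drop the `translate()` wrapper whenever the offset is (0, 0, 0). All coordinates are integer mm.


translate([497, 253, 0]) cube([89, 161, 2101]);
translate([1451, 253, 0]) cube([89, 161, 2101]);
translate([497, 253, 2101]) cube([1043, 161, 104]);


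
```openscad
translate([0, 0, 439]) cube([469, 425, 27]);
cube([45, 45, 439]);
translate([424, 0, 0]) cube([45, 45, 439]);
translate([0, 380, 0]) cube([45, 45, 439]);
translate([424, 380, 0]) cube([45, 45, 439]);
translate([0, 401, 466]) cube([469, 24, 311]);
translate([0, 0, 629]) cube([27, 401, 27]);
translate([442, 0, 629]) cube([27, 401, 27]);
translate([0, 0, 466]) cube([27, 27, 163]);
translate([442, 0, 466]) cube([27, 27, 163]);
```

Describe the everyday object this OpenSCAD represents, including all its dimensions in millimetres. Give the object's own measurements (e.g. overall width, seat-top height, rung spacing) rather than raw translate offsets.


A chair. The seat is a 469×425×27 mm slab with its top at z = 466 mm, on four 45×45 mm corner legs (flush with the seat edges, standing on z = 0). A flat backrest 24 mm thick, 311 mm tall, spans the full seat width and rises from the seat top along its +y edge, rear face flush with the rear of the seat. Two armrests of 27×27 mm section run along each side from the seat's front edge to the front of the backrest, top faces 190 mm above the seat top and outer faces flush with the seat's x-edges; a 27×27 mm post under the front of each armrest stands on the seat at the front corner.


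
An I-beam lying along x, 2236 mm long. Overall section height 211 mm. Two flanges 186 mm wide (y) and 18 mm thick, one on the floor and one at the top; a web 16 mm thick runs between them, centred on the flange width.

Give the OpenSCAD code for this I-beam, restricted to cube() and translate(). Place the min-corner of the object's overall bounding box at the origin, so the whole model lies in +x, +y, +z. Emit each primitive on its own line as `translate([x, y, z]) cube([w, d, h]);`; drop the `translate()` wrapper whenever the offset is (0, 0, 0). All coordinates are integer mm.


cube([2236, 186, 18]);
translate([0, 85, 18]) cube([2236, 16, 175]);
translate([0, 0, 193]) cube([2236, 186, 18]);


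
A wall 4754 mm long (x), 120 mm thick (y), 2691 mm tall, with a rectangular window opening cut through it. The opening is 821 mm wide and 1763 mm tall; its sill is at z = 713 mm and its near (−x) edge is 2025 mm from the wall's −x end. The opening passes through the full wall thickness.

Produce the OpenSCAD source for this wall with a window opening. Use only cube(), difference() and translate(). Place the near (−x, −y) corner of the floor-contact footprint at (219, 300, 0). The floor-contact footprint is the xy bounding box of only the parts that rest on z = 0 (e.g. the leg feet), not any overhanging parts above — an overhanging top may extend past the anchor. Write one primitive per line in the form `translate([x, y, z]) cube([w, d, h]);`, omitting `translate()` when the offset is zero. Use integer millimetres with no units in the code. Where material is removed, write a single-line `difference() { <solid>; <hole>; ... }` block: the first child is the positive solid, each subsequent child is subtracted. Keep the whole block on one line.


difference() { translate([219, 300, 0]) cube([4754, 120, 2691]); translate([2244, 300, 713]) cube([821, 120, 1763]); }


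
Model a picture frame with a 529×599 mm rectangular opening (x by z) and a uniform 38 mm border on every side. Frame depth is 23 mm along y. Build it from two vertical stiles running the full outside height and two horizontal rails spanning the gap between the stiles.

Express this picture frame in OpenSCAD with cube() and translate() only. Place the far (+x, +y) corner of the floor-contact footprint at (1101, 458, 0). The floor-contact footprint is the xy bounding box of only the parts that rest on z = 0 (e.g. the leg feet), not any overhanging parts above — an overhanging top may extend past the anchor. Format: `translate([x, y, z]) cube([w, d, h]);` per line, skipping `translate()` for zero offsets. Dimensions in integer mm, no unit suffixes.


translate([496, 435, 0]) cube([38, 23, 675]);
translate([1063, 435, 0]) cube([38, 23, 675]);
translate([534, 435, 0]) cube([529, 23, 38]);
translate([534, 435, 637]) cube([529, 23, 38]);


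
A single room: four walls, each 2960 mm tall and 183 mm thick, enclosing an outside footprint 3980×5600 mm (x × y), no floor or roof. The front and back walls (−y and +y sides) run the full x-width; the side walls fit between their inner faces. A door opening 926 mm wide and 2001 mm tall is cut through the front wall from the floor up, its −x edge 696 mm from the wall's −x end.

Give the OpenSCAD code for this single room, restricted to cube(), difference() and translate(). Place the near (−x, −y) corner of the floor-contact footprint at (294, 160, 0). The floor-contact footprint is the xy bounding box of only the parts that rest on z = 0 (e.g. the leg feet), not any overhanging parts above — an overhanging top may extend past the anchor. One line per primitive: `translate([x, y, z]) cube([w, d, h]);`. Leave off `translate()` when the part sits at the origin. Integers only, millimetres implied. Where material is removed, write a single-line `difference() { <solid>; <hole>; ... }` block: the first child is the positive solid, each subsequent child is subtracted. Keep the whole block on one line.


difference() { translate([294, 160, 0]) cube([3980, 183, 2960]); translate([990, 160, 0]) cube([926, 183, 2001]); }
translate([294, 5577, 0]) cube([3980, 183, 2960]);
translate([294, 343, 0]) cube([183, 5234, 2960]);
translate([4091, 343, 0]) cube([183, 5234, 2960]);


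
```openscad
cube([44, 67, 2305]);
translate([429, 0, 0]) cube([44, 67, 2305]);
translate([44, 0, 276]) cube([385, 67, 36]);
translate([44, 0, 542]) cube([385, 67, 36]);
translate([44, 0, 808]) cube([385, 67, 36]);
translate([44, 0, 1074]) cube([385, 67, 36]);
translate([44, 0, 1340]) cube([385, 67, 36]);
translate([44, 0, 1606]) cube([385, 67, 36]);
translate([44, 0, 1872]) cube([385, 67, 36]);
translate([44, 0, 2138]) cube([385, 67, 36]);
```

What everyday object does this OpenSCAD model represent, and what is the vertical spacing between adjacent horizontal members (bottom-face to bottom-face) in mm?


A ladder. The rung spacing is 266 mm.

Two tall 44×67 posts with 8 short bars between them — a ladder. Adjacent rungs sit at z = 276 and z = 542, so the spacing is 542 − 276 = 266 mm.


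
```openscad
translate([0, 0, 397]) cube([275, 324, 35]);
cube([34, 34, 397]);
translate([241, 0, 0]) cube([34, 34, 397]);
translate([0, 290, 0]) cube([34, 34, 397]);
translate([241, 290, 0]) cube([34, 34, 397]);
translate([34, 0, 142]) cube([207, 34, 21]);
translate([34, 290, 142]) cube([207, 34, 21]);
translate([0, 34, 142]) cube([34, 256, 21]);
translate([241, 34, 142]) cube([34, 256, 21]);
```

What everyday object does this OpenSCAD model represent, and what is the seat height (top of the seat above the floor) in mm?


A stool. The seat height is 432 mm.

A 275×324×35 slab at z = 397 on four corner posts — a stool. The seat top is 397 + 35 = 432 mm.


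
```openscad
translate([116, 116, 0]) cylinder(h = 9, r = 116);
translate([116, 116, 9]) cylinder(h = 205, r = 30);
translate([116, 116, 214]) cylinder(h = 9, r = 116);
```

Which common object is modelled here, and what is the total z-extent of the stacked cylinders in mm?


A spool. The overall height is 223 mm.

Three coaxial cylinders, large–small–large — a spool. Two 9 mm flanges and a 205 mm core give 9 + 205 + 9 = 223 mm.


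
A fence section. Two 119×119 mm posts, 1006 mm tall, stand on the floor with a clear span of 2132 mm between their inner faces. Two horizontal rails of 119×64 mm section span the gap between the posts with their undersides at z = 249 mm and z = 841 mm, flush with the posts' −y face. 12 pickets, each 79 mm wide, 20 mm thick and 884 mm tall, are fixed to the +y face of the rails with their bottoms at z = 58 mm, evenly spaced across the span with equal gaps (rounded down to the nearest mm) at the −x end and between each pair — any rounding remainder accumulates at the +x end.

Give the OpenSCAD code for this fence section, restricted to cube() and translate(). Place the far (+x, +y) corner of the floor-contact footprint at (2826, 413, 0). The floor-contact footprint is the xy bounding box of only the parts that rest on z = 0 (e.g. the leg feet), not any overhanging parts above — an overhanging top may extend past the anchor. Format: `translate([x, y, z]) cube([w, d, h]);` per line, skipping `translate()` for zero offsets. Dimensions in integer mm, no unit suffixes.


translate([456, 294, 0]) cube([119, 119, 1006]);
translate([2707, 294, 0]) cube([119, 119, 1006]);
translate([575, 294, 249]) cube([2132, 119, 64]);
translate([575, 294, 841]) cube([2132, 119, 64]);
translate([666, 413, 58]) cube([79, 20, 884]);
translate([836, 413, 58]) cube([79, 20, 884]);
translate([1006, 413, 58]) cube([79, 20, 884]);
translate([1176, 413, 58]) cube([79, 20, 884]);
translate([1346, 413, 58]) cube([79, 20, 884]);
translate([1516, 413, 58]) cube([79, 20, 884]);
translate([1686, 413, 58]) cube([79, 20, 884]);
translate([1856, 413, 58]) cube([79, 20, 884]);
translate([2026, 413, 58]) cube([79, 20, 884]);
translate([2196, 413, 58]) cube([79, 20, 884]);
translate([2366, 413, 58]) cube([79, 20, 884]);
translate([2536, 413, 58]) cube([79, 20, 884]);


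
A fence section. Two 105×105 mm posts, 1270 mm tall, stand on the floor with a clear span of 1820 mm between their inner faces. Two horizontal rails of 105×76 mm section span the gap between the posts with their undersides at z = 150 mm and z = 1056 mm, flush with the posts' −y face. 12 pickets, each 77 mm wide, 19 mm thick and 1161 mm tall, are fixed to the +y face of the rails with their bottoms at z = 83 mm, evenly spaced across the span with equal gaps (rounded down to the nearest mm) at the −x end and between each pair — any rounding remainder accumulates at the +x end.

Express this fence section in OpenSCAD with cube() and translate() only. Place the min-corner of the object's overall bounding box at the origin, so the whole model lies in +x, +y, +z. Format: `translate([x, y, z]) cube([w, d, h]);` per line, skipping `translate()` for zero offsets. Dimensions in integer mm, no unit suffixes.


cube([105, 105, 1270]);
translate([1925, 0, 0]) cube([105, 105, 1270]);
translate([105, 0, 150]) cube([1820, 105, 76]);
translate([105, 0, 1056]) cube([1820, 105, 76]);
translate([173, 105, 83]) cube([77, 19, 1161]);
translate([318, 105, 83]) cube([77, 19, 1161]);
translate([463, 105, 83]) cube([77, 19, 1161]);
translate([608, 105, 83]) cube([77, 19, 1161]);
translate([753, 105, 83]) cube([77, 19, 1161]);
translate([898, 105, 83]) cube([77, 19, 1161]);
translate([1043, 105, 83]) cube([77, 19, 1161]);
translate([1188, 105, 83]) cube([77, 19, 1161]);
translate([1333, 105, 83]) cube([77, 19, 1161]);
translate([1478, 105, 83]) cube([77, 19, 1161]);
translate([1623, 105, 83]) cube([77, 19, 1161]);
translate([1768, 105, 83]) cube([77, 19, 1161]);


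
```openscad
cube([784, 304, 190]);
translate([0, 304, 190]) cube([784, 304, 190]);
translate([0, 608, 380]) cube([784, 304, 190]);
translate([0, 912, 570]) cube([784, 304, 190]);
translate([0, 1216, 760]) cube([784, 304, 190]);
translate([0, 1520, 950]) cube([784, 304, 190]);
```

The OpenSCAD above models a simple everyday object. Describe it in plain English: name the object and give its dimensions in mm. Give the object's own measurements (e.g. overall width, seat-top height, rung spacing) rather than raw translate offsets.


A straight staircase of 6 solid steps. Each step is 784 mm wide (x), 304 mm deep (y, the going) and 190 mm tall (the rise). The first step rests on the floor; each subsequent step sits one going further in +y and one rise higher in +z, directly behind and above the previous step with no overlap.


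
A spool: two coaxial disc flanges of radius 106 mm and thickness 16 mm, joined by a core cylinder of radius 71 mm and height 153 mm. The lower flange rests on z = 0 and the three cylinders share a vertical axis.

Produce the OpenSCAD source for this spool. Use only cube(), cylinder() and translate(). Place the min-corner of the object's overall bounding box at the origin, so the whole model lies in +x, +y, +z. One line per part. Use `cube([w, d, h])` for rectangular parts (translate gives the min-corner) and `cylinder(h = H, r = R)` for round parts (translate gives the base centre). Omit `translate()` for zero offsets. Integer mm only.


translate([106, 106, 0]) cylinder(h = 16, r = 106);
translate([106, 106, 16]) cylinder(h = 153, r = 71);
translate([106, 106, 169]) cylinder(h = 16, r = 106);


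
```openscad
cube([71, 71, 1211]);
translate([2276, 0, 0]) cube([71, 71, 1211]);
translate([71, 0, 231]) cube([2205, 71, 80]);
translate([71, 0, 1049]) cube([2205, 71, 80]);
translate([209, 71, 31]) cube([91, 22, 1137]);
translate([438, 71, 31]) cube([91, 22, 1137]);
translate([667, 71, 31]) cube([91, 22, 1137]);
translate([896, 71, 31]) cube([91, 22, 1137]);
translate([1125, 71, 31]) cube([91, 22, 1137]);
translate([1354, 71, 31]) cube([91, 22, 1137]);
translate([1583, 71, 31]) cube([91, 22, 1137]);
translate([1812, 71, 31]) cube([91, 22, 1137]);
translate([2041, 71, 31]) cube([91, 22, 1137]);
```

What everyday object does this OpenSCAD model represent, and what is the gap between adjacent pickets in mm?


A fence section. The picket gap is 138 mm.

Two posts, two rails, 9 pickets — a fence section. Span 2205 mm holds 9 pickets of 91 mm with 10 equal gaps: ⌊(2205 − 9·91) / 10⌋ = 138 mm.


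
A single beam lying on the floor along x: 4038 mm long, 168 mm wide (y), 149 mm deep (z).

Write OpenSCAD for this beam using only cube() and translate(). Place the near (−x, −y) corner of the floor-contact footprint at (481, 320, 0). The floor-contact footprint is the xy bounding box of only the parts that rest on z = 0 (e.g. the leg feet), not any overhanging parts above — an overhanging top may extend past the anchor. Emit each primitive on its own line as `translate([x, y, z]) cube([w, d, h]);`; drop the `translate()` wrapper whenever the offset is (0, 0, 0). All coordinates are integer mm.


translate([481, 320, 0]) cube([4038, 168, 149]);


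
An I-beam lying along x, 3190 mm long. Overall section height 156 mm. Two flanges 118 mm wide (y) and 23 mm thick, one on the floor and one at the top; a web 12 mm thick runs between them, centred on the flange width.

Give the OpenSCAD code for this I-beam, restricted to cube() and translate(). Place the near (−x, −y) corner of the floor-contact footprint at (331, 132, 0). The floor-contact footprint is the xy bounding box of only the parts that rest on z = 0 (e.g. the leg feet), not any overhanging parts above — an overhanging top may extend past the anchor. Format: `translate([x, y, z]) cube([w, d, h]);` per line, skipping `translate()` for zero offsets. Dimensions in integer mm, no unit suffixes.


translate([331, 132, 0]) cube([3190, 118, 23]);
translate([331, 185, 23]) cube([3190, 12, 110]);
translate([331, 132, 133]) cube([3190, 118, 23]);


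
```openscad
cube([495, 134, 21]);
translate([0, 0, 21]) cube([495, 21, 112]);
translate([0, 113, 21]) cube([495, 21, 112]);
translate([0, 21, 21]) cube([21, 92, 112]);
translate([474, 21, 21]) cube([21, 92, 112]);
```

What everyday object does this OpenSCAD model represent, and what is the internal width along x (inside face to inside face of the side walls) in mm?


An open box. The internal width is 453 mm.

A 495×134 base slab with four walls standing on it — an open box. The base is 495 mm wide and the walls are 21 mm thick, so the internal width is 495 − 2 × 21 = 453 mm.


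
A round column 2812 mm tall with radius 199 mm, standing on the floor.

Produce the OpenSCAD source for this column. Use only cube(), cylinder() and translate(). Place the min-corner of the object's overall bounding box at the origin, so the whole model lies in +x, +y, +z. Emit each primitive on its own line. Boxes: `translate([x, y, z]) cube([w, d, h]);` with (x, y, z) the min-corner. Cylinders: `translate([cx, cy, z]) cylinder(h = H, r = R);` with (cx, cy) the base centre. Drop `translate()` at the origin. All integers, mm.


translate([199, 199, 0]) cylinder(h = 2812, r = 199);


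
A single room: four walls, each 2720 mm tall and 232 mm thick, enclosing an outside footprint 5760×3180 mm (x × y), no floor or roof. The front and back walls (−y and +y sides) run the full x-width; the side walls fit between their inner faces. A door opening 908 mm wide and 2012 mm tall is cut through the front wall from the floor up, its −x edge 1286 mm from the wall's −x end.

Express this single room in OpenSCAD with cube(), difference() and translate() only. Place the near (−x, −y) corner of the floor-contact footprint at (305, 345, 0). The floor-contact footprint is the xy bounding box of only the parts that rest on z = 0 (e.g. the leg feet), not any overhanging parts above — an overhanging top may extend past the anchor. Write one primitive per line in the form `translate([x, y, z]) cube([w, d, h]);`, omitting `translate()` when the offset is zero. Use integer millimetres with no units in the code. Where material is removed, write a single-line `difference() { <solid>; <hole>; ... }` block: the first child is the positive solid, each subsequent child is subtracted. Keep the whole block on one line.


difference() { translate([305, 345, 0]) cube([5760, 232, 2720]); translate([1591, 345, 0]) cube([908, 232, 2012]); }
translate([305, 3293, 0]) cube([5760, 232, 2720]);
translate([305, 577, 0]) cube([232, 2716, 2720]);
translate([5833, 577, 0]) cube([232, 2716, 2720]);


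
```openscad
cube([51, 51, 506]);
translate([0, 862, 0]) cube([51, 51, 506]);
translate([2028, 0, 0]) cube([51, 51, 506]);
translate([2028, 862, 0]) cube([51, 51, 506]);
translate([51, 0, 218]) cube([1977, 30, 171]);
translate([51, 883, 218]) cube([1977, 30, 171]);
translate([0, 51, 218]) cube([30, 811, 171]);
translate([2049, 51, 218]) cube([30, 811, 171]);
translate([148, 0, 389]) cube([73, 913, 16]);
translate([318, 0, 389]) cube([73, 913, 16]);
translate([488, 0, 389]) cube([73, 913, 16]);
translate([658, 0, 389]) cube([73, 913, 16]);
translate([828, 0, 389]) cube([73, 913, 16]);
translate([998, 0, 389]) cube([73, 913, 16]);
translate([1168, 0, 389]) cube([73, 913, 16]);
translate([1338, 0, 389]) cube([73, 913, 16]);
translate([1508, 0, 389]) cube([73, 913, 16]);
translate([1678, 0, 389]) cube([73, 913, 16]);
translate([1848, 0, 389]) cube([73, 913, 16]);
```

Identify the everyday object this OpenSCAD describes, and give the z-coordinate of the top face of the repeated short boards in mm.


A bed frame. The slat-top height is 405 mm.

Four posts, four rails, and a row of slats — a bed frame. Slats sit on the rails at z = 218 + 171 = 389; with slat thickness 16, the top is 405 mm.


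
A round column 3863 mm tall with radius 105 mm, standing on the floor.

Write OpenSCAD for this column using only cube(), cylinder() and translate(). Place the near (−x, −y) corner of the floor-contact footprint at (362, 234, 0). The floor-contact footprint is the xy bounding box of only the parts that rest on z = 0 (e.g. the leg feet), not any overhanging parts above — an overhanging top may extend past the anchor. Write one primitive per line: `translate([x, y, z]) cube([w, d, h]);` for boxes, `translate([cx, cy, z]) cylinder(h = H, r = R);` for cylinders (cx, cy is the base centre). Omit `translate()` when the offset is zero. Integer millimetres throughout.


translate([467, 339, 0]) cylinder(h = 3863, r = 105);


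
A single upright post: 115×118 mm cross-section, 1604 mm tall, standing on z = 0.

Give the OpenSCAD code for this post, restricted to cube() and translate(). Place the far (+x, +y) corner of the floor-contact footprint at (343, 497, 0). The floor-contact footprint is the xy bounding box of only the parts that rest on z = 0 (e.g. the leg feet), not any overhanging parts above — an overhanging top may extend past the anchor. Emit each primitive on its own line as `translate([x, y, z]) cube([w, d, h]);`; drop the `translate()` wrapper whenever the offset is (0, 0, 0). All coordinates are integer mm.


translate([228, 379, 0]) cube([115, 118, 1604]);


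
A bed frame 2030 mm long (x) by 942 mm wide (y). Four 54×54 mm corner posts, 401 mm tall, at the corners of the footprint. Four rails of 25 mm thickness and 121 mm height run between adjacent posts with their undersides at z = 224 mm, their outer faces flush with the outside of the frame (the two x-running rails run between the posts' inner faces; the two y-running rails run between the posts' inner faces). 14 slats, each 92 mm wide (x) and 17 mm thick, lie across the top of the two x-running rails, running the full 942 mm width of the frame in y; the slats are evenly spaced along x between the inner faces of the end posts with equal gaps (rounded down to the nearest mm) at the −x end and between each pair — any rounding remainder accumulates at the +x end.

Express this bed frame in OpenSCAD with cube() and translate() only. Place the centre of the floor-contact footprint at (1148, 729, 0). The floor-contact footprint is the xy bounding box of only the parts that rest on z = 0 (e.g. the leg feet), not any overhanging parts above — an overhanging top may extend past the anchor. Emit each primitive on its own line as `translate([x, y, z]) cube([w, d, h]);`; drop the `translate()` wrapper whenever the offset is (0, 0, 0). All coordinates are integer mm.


// slat z = rail_z + rail_h = 224 + 121 = 345
// slat gap = ⌊(1922 − 14·92) / 15⌋ = 42
translate([133, 258, 0]) cube([54, 54, 401]);
translate([133, 1146, 0]) cube([54, 54, 401]);
translate([2109, 258, 0]) cube([54, 54, 401]);
translate([2109, 1146, 0]) cube([54, 54, 401]);
translate([187, 258, 224]) cube([1922, 25, 121]);
translate([187, 1175, 224]) cube([1922, 25, 121]);
translate([133, 312, 224]) cube([25, 834, 121]);
translate([2138, 312, 224]) cube([25, 834, 121]);
translate([229, 258, 345]) cube([92, 942, 17]);
translate([363, 258, 345]) cube([92, 942, 17]);
translate([497, 258, 345]) cube([92, 942, 17]);
translate([631, 258, 345]) cube([92, 942, 17]);
translate([765, 258, 345]) cube([92, 942, 17]);
translate([899, 258, 345]) cube([92, 942, 17]);
translate([1033, 258, 345]) cube([92, 942, 17]);
translate([1167, 258, 345]) cube([92, 942, 17]);
translate([1301, 258, 345]) cube([92, 942, 17]);
translate([1435, 258, 345]) cube([92, 942, 17]);
translate([1569, 258, 345]) cube([92, 942, 17]);
translate([1703, 258, 345]) cube([92, 942, 17]);
translate([1837, 258, 345]) cube([92, 942, 17]);
translate([1971, 258, 345]) cube([92, 942, 17]);


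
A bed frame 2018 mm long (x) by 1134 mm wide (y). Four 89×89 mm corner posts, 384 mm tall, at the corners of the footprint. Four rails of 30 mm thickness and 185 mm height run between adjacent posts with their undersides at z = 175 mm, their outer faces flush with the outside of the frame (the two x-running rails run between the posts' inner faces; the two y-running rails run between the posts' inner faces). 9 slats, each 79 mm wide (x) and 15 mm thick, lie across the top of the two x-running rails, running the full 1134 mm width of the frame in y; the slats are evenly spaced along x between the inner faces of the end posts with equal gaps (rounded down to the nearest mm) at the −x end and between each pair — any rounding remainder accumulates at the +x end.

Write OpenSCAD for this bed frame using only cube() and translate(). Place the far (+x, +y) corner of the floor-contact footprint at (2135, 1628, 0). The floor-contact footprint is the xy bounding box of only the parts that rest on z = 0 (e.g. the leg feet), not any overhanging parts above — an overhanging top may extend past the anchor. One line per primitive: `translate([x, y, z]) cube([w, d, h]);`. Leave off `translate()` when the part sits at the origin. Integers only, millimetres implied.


translate([117, 494, 0]) cube([89, 89, 384]);
translate([117, 1539, 0]) cube([89, 89, 384]);
translate([2046, 494, 0]) cube([89, 89, 384]);
translate([2046, 1539, 0]) cube([89, 89, 384]);
translate([206, 494, 175]) cube([1840, 30, 185]);
translate([206, 1598, 175]) cube([1840, 30, 185]);
translate([117, 583, 175]) cube([30, 956, 185]);
translate([2105, 583, 175]) cube([30, 956, 185]);
translate([318, 494, 360]) cube([79, 1134, 15]);
translate([509, 494, 360]) cube([79, 1134, 15]);
translate([700, 494, 360]) cube([79, 1134, 15]);
translate([891, 494, 360]) cube([79, 1134, 15]);
translate([1082, 494, 360]) cube([79, 1134, 15]);
translate([1273, 494, 360]) cube([79, 1134, 15]);
translate([1464, 494, 360]) cube([79, 1134, 15]);
translate([1655, 494, 360]) cube([79, 1134, 15]);
translate([1846, 494, 360]) cube([79, 1134, 15]);


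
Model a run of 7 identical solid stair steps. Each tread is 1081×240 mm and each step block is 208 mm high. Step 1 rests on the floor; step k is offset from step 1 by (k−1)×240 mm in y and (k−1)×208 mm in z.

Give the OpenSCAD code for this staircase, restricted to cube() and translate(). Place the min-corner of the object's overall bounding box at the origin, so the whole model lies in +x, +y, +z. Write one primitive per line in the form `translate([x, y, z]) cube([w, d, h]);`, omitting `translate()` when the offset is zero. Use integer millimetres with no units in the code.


cube([1081, 240, 208]);
translate([0, 240, 208]) cube([1081, 240, 208]);
translate([0, 480, 416]) cube([1081, 240, 208]);
translate([0, 720, 624]) cube([1081, 240, 208]);
translate([0, 960, 832]) cube([1081, 240, 208]);
translate([0, 1200, 1040]) cube([1081, 240, 208]);
translate([0, 1440, 1248]) cube([1081, 240, 208]);


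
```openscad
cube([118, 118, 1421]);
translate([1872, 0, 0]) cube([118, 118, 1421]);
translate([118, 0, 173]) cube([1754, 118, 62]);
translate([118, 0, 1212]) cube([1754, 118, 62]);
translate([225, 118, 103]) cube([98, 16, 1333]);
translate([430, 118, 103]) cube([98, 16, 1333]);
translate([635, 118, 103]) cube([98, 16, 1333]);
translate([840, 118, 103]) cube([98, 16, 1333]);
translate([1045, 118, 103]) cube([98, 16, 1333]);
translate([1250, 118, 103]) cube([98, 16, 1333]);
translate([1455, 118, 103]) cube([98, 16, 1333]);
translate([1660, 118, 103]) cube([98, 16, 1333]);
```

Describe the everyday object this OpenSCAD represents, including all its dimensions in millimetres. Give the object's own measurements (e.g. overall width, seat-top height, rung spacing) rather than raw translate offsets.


A fence section. Two 118×118 mm posts, 1421 mm tall, stand on the floor with a clear span of 1754 mm between their inner faces. Two horizontal rails of 118×62 mm section span the gap between the posts with their undersides at z = 173 mm and z = 1212 mm, flush with the posts' −y face. 8 pickets, each 98 mm wide, 16 mm thick and 1333 mm tall, are fixed to the +y face of the rails with their bottoms at z = 103 mm, spaced across the span with a 107 mm gap after the −x post and between neighbouring pickets, with 114 mm left before the +x post.


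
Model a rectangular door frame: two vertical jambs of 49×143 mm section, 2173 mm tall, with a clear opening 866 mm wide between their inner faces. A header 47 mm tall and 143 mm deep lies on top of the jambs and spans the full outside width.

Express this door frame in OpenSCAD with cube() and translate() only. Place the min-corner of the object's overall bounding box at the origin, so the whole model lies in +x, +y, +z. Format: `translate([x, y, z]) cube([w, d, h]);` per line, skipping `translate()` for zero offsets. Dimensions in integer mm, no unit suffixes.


cube([49, 143, 2173]);
translate([915, 0, 0]) cube([49, 143, 2173]);
translate([0, 0, 2173]) cube([964, 143, 47]);


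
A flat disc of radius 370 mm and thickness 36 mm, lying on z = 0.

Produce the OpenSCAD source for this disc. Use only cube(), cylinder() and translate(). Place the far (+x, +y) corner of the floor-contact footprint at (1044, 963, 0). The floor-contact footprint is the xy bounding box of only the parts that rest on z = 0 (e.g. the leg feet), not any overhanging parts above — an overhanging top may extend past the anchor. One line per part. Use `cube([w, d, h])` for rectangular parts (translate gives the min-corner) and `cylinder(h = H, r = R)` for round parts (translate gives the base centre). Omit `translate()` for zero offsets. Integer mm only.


translate([674, 593, 0]) cylinder(h = 36, r = 370);


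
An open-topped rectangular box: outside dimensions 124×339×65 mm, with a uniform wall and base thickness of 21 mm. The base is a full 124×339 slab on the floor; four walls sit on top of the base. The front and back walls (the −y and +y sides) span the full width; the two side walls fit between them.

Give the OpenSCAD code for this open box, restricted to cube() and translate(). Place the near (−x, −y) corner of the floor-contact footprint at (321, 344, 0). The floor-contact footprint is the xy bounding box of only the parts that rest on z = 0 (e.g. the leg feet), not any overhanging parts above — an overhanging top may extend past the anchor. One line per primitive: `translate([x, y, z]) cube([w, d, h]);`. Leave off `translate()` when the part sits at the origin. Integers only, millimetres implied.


translate([321, 344, 0]) cube([124, 339, 21]);
translate([321, 344, 21]) cube([124, 21, 44]);
translate([321, 662, 21]) cube([124, 21, 44]);
translate([321, 365, 21]) cube([21, 297, 44]);
translate([424, 365, 21]) cube([21, 297, 44]);


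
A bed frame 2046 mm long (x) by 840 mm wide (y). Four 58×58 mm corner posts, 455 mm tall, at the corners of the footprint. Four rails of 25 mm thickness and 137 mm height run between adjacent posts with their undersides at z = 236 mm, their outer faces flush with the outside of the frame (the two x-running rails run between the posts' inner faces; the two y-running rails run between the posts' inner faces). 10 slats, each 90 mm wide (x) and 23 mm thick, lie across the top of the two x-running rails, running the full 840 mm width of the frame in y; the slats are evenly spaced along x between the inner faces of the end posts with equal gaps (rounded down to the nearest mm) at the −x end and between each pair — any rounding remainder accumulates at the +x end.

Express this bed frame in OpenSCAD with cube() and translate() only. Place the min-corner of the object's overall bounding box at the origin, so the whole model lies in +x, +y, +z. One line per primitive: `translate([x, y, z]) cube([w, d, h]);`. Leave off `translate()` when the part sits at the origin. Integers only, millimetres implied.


cube([58, 58, 455]);
translate([0, 782, 0]) cube([58, 58, 455]);
translate([1988, 0, 0]) cube([58, 58, 455]);
translate([1988, 782, 0]) cube([58, 58, 455]);
translate([58, 0, 236]) cube([1930, 25, 137]);
translate([58, 815, 236]) cube([1930, 25, 137]);
translate([0, 58, 236]) cube([25, 724, 137]);
translate([2021, 58, 236]) cube([25, 724, 137]);
translate([151, 0, 373]) cube([90, 840, 23]);
translate([334, 0, 373]) cube([90, 840, 23]);
translate([517, 0, 373]) cube([90, 840, 23]);
translate([700, 0, 373]) cube([90, 840, 23]);
translate([883, 0, 373]) cube([90, 840, 23]);
translate([1066, 0, 373]) cube([90, 840, 23]);
translate([1249, 0, 373]) cube([90, 840, 23]);
translate([1432, 0, 373]) cube([90, 840, 23]);
translate([1615, 0, 373]) cube([90, 840, 23]);
translate([1798, 0, 373]) cube([90, 840, 23]);


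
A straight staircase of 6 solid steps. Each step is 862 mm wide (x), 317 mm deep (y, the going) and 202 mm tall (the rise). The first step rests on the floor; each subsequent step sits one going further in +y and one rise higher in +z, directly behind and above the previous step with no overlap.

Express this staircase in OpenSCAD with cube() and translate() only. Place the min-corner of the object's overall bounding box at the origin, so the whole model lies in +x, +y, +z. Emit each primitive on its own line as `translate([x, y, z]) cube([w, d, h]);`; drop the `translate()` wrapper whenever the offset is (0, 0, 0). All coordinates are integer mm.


cube([862, 317, 202]);
translate([0, 317, 202]) cube([862, 317, 202]);
translate([0, 634, 404]) cube([862, 317, 202]);
translate([0, 951, 606]) cube([862, 317, 202]);
translate([0, 1268, 808]) cube([862, 317, 202]);
translate([0, 1585, 1010]) cube([862, 317, 202]);
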